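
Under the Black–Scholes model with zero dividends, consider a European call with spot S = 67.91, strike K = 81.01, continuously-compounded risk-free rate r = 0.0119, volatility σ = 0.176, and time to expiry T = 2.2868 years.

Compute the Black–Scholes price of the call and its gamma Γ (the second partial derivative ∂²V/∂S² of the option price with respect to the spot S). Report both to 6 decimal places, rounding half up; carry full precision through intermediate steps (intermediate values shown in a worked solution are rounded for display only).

price = 3.484498
Γ = 0.020146

σ√T = 0.176·√2.2868 = 0.266150
d₁ = (ln(S/K) + (r+σ²/2)T) / (σ√T) = (ln(67.91/81.01) + (0.0119+0.176²/2)·2.2868) / 0.266150 = (-0.176389 + 0.062631) / 0.266150 = -0.427422
d₂ = d₁ − σ√T = -0.427422 − 0.266150 = -0.693572
e^{−rT} = e^{−0.0119·2.2868} = 0.973154
N(d₁) = 0.334536,  N(d₂) = 0.243975
Call price V = S·N(d₁) − K·e^{−rT}·N(d₂) = 22.718341 − 19.233843 = 3.484498
φ(d₁) = (1/√(2π))·e^{−d₁²/2} = 0.364116
Γ = φ(d₁) / (S·σ·√T) = 0.020146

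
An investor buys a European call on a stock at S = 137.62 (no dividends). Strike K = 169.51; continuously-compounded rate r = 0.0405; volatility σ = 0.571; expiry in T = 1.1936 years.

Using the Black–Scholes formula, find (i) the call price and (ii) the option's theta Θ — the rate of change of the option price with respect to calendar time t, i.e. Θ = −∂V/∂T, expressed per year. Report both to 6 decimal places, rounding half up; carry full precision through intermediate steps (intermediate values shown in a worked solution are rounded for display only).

σ√T = 0.571·√1.1936 = 0.623829
d₁ = (ln(S/K) + (r+σ²/2)T) / (σ√T) = (ln(137.62/169.51) + (0.0405+0.571²/2)·1.1936) / 0.623829 = (-0.208416 + 0.242922) / 0.623829 = 0.055314
d₂ = d₁ − σ√T = 0.055314 − 0.623829 = -0.568515
e^{−rT} = e^{−0.0405·1.1936} = 0.952809
N(d₁) = 0.522056,  N(d₂) = 0.284843
Call price V = S·N(d₁) − K·e^{−rT}·N(d₂) = 71.845320 − 46.005123 = 25.840197
φ(d₁) = (1/√(2π))·e^{−d₁²/2} = 0.398332
Θ = −S·φ(d₁)·σ/(2√T) − r·K·e^{−rT}·N(d₂) = −14.325307 − 1.863207 = -16.188514

price = 25.840197
Θ = -16.188514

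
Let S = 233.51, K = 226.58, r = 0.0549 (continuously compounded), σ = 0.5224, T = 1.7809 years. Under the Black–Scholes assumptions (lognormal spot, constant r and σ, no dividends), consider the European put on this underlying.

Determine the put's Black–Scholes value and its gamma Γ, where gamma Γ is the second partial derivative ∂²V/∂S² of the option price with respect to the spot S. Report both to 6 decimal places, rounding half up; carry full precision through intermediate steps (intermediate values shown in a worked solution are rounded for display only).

σ√T = 0.5224·√1.7809 = 0.697145
d₁ = (ln(S/K) + (r+σ²/2)T) / (σ√T) = (ln(233.51/226.58) + (0.0549+0.5224²/2)·1.7809) / 0.697145 = (0.030127 + 0.340777) / 0.697145 = 0.532032
d₂ = d₁ − σ√T = 0.532032 − 0.697145 = -0.165112
e^{−rT} = e^{−0.0549·1.7809} = 0.906856
N(−d₁) = 0.297352,  N(−d₂) = 0.565572
Put price V = K·e^{−rT}·N(−d₂) − S·N(−d₁) = 116.211213 − 69.434610 = 46.776603
φ(d₁) = (1/√(2π))·e^{−d₁²/2} = 0.346294
Γ = φ(d₁) / (S·σ·√T) = 0.002127

price = 46.776603
Γ = 0.002127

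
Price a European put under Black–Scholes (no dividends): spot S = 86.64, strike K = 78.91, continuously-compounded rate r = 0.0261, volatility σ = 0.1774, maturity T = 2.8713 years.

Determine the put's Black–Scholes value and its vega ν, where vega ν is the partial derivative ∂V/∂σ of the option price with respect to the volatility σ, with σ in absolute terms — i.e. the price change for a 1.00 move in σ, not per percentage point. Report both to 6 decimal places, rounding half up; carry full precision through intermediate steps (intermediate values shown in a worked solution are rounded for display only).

σ√T = 0.1774·√2.8713 = 0.300603
d₁ = (ln(S/K) + (r+σ²/2)T) / (σ√T) = (ln(86.64/78.91) + (0.0261+0.1774²/2)·2.8713) / 0.300603 = (0.093454 + 0.120122) / 0.300603 = 0.710491
d₂ = d₁ − σ√T = 0.710491 − 0.300603 = 0.409888
e^{−rT} = e^{−0.0261·2.8713} = 0.927798
N(−d₁) = 0.238700,  N(−d₂) = 0.340944
Put price V = K·e^{−rT}·N(−d₂) − S·N(−d₁) = 24.961377 − 20.680952 = 4.280425
φ(d₁) = (1/√(2π))·e^{−d₁²/2} = 0.309952
ν = S·φ(d₁)·√T = 45.504293

price = 4.280425
ν = 45.504293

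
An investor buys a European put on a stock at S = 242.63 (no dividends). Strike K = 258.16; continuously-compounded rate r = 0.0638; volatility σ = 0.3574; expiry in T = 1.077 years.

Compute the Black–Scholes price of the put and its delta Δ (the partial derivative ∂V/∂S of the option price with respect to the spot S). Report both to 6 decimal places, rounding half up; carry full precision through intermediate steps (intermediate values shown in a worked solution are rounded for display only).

price = 34.777585
Δ = -0.419397

σ√T = 0.3574·√1.077 = 0.370905
d₁ = (ln(S/K) + (r+σ²/2)T) / (σ√T) = (ln(242.63/258.16) + (0.0638+0.3574²/2)·1.077) / 0.370905 = (-0.062042 + 0.137498) / 0.370905 = 0.203437
d₂ = d₁ − σ√T = 0.203437 − 0.370905 = -0.167467
e^{−rT} = e^{−0.0638·1.077} = 0.933595
N(−d₁) = 0.419397,  N(−d₂) = 0.566499
Put price V = K·e^{−rT}·N(−d₂) − S·N(−d₁) = 136.535785 − 101.758201 = 34.777585
Δ = −N(−d₁) = -0.419397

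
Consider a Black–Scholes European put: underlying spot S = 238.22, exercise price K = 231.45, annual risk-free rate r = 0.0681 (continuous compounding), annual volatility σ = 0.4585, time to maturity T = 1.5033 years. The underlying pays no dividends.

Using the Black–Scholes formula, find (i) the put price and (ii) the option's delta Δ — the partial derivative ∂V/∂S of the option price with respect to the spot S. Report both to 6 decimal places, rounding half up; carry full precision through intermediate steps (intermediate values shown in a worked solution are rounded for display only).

σ√T = 0.4585·√1.5033 = 0.562163
d₁ = (ln(S/K) + (r+σ²/2)T) / (σ√T) = (ln(238.22/231.45) + (0.0681+0.4585²/2)·1.5033) / 0.562163 = (0.028831 + 0.260388) / 0.562163 = 0.514476
d₂ = d₁ − σ√T = 0.514476 − 0.562163 = -0.047687
e^{−rT} = e^{−0.0681·1.5033} = 0.902691
N(−d₁) = 0.303460,  N(−d₂) = 0.519017
Put price V = K·e^{−rT}·N(−d₂) − S·N(−d₁) = 108.437187 − 72.290191 = 36.146995
Δ = −N(−d₁) = -0.303460

price = 36.146995
Δ = -0.303460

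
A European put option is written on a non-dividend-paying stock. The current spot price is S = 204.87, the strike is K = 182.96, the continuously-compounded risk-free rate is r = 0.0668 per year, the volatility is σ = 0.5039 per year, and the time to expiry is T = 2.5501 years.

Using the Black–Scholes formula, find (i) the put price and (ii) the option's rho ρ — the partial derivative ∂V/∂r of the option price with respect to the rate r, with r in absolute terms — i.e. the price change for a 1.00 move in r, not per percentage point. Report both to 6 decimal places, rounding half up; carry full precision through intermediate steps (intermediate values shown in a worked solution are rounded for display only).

price = 34.087379
ρ = -204.603098

σ√T = 0.5039·√2.5501 = 0.804680
d₁ = (ln(S/K) + (r+σ²/2)T) / (σ√T) = (ln(204.87/182.96) + (0.0668+0.5039²/2)·2.5501) / 0.804680 = (0.113108 + 0.494101) / 0.804680 = 0.754598
d₂ = d₁ − σ√T = 0.754598 − 0.804680 = -0.050082
e^{−rT} = e^{−0.0668·2.5501} = 0.843372
N(−d₁) = 0.225245,  N(−d₂) = 0.519971
Put price V = K·e^{−rT}·N(−d₂) − S·N(−d₁) = 80.233363 − 46.145984 = 34.087379
ρ = −K·T·e^{−rT}·N(−d₂) = -204.603098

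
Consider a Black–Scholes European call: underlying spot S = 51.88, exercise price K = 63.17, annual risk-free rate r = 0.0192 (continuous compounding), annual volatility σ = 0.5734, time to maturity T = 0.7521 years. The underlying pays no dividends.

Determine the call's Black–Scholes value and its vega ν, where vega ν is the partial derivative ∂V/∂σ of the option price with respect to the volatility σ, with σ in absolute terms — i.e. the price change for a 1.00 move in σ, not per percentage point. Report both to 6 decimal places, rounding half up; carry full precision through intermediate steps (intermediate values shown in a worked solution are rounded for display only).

price = 6.742640
ν = 17.824204

σ√T = 0.5734·√0.7521 = 0.497274
d₁ = (ln(S/K) + (r+σ²/2)T) / (σ√T) = (ln(51.88/63.17) + (0.0192+0.5734²/2)·0.7521) / 0.497274 = (-0.196896 + 0.138081) / 0.497274 = -0.118275
d₂ = d₁ − σ√T = -0.118275 − 0.497274 = -0.615549
e^{−rT} = e^{−0.0192·0.7521} = 0.985663
N(d₁) = 0.452925,  N(d₂) = 0.269096
Call price V = S·N(d₁) − K·e^{−rT}·N(d₂) = 23.497734 − 16.755094 = 6.742640
φ(d₁) = (1/√(2π))·e^{−d₁²/2} = 0.396162
ν = S·φ(d₁)·√T = 17.824204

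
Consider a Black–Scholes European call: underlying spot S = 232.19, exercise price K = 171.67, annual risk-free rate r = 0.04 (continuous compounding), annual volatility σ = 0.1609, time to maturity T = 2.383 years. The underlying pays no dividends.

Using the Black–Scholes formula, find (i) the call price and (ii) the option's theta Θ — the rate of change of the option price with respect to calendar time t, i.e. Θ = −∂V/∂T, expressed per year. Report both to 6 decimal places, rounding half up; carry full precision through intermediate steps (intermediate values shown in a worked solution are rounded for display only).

price = 77.221688
Θ = -6.897858

σ√T = 0.1609·√2.383 = 0.248381
d₁ = (ln(S/K) + (r+σ²/2)T) / (σ√T) = (ln(232.19/171.67) + (0.04+0.1609²/2)·2.383) / 0.248381 = (0.301982 + 0.126167) / 0.248381 = 1.723758
d₂ = d₁ − σ√T = 1.723758 − 0.248381 = 1.475377
e^{−rT} = e^{−0.04·2.383} = 0.909082
N(d₁) = 0.957624,  N(d₂) = 0.929944
Call price V = S·N(d₁) − K·e^{−rT}·N(d₂) = 222.350775 − 145.129087 = 77.221688
φ(d₁) = (1/√(2π))·e^{−d₁²/2} = 0.090301
Θ = −S·φ(d₁)·σ/(2√T) − r·K·e^{−rT}·N(d₂) = −1.092695 − 5.805163 = -6.897858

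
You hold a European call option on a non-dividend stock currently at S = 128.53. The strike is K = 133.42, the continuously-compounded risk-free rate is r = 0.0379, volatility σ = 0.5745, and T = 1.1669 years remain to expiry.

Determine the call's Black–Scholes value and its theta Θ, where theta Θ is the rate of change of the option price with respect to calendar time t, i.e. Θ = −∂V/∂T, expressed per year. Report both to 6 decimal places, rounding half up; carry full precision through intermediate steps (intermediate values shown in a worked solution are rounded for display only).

price = 31.653599
Θ = -14.798721

σ√T = 0.5745·√1.1669 = 0.620593
d₁ = (ln(S/K) + (r+σ²/2)T) / (σ√T) = (ln(128.53/133.42) + (0.0379+0.5745²/2)·1.1669) / 0.620593 = (-0.037340 + 0.236793) / 0.620593 = 0.321392
d₂ = d₁ − σ√T = 0.321392 − 0.620593 = -0.299201
e^{−rT} = e^{−0.0379·1.1669} = 0.956738
N(d₁) = 0.626043,  N(d₂) = 0.382393
Call price V = S·N(d₁) − K·e^{−rT}·N(d₂) = 80.465349 − 48.811750 = 31.653599
φ(d₁) = (1/√(2π))·e^{−d₁²/2} = 0.378861
Θ = −S·φ(d₁)·σ/(2√T) − r·K·e^{−rT}·N(d₂) = −12.948756 − 1.849965 = -14.798721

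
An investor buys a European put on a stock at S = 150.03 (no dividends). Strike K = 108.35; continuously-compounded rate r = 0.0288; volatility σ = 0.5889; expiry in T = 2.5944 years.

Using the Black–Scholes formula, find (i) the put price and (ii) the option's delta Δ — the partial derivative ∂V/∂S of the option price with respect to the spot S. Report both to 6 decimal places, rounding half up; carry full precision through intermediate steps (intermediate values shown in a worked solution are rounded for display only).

σ√T = 0.5889·√2.5944 = 0.948550
d₁ = (ln(S/K) + (r+σ²/2)T) / (σ√T) = (ln(150.03/108.35) + (0.0288+0.5889²/2)·2.5944) / 0.948550 = (0.325469 + 0.524592) / 0.948550 = 0.896169
d₂ = d₁ − σ√T = 0.896169 − 0.948550 = -0.052381
e^{−rT} = e^{−0.0288·2.5944} = 0.928004
N(−d₁) = 0.185081,  N(−d₂) = 0.520887
Put price V = K·e^{−rT}·N(−d₂) − S·N(−d₁) = 52.374855 − 27.767754 = 24.607101
Δ = −N(−d₁) = -0.185081

price = 24.607101
Δ = -0.185081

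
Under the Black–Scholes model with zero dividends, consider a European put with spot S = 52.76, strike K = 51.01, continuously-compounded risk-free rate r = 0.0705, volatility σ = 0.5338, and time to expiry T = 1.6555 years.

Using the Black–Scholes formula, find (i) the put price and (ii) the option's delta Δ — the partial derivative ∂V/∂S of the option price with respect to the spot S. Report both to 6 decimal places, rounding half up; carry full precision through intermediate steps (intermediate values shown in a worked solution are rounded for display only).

price = 9.804638
Δ = -0.286903

σ√T = 0.5338·√1.6555 = 0.686820
d₁ = (ln(S/K) + (r+σ²/2)T) / (σ√T) = (ln(52.76/51.01) + (0.0705+0.5338²/2)·1.6555) / 0.686820 = (0.033732 + 0.352574) / 0.686820 = 0.562455
d₂ = d₁ − σ√T = 0.562455 − 0.686820 = -0.124365
e^{−rT} = e^{−0.0705·1.6555} = 0.889841
N(−d₁) = 0.286903,  N(−d₂) = 0.549487
Put price V = K·e^{−rT}·N(−d₂) − S·N(−d₁) = 24.941644 − 15.137005 = 9.804638
Δ = −N(−d₁) = -0.286903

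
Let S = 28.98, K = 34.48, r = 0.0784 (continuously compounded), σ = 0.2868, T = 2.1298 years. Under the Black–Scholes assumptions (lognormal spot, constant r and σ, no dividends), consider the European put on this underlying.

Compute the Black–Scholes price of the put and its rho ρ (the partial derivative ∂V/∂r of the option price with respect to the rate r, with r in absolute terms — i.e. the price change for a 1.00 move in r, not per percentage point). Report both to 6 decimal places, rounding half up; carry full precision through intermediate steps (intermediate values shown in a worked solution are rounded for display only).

σ√T = 0.2868·√2.1298 = 0.418551
d₁ = (ln(S/K) + (r+σ²/2)T) / (σ√T) = (ln(28.98/34.48) + (0.0784+0.2868²/2)·2.1298) / 0.418551 = (-0.173774 + 0.254569) / 0.418551 = 0.193036
d₂ = d₁ − σ√T = 0.193036 − 0.418551 = -0.225515
e^{−rT} = e^{−0.0784·2.1298} = 0.846220
N(−d₁) = 0.423465,  N(−d₂) = 0.589211
Put price V = K·e^{−rT}·N(−d₂) − S·N(−d₁) = 17.191789 − 12.272029 = 4.919760
ρ = −K·T·e^{−rT}·N(−d₂) = -36.615073

price = 4.919760
ρ = -36.615073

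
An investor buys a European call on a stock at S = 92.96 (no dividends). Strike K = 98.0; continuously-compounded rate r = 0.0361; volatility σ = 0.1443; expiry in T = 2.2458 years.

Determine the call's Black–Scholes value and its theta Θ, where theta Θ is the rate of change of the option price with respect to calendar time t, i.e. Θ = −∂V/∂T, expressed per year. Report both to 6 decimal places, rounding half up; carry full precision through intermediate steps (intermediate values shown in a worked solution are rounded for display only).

σ√T = 0.1443·√2.2458 = 0.216248
d₁ = (ln(S/K) + (r+σ²/2)T) / (σ√T) = (ln(92.96/98.0) + (0.0361+0.1443²/2)·2.2458) / 0.216248 = (-0.052798 + 0.104455) / 0.216248 = 0.238878
d₂ = d₁ − σ√T = 0.238878 − 0.216248 = 0.022630
e^{−rT} = e^{−0.0361·2.2458} = 0.922126
N(d₁) = 0.594400,  N(d₂) = 0.509027
Call price V = S·N(d₁) − K·e^{−rT}·N(d₂) = 55.255400 − 45.999945 = 9.255455
φ(d₁) = (1/√(2π))·e^{−d₁²/2} = 0.387721
Θ = −S·φ(d₁)·σ/(2√T) − r·K·e^{−rT}·N(d₂) = −1.735266 − 1.660598 = -3.395864

price = 9.255455
Θ = -3.395864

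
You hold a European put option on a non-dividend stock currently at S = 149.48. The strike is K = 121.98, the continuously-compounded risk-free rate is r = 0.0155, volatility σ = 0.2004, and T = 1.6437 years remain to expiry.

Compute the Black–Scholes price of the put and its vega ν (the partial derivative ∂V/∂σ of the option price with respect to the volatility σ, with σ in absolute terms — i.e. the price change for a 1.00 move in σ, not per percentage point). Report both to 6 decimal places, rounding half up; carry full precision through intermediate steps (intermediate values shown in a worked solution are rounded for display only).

price = 3.483142
ν = 45.494730

σ√T = 0.2004·√1.6437 = 0.256927
d₁ = (ln(S/K) + (r+σ²/2)T) / (σ√T) = (ln(149.48/121.98) + (0.0155+0.2004²/2)·1.6437) / 0.256927 = (0.203306 + 0.058483) / 0.256927 = 1.018923
d₂ = d₁ − σ√T = 1.018923 − 0.256927 = 0.761997
e^{−rT} = e^{−0.0155·1.6437} = 0.974844
N(−d₁) = 0.154120,  N(−d₂) = 0.223031
Put price V = K·e^{−rT}·N(−d₂) − S·N(−d₁) = 26.520949 − 23.037807 = 3.483142
φ(d₁) = (1/√(2π))·e^{−d₁²/2} = 0.237392
ν = S·φ(d₁)·√T = 45.494730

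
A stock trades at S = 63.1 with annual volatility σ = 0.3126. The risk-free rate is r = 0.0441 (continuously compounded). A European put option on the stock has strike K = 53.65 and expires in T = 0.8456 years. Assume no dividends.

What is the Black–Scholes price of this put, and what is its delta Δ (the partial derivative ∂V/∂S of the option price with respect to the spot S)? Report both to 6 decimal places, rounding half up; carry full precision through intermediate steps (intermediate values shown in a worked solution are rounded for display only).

price = 2.355224
Δ = -0.201057

σ√T = 0.3126·√0.8456 = 0.287456
d₁ = (ln(S/K) + (r+σ²/2)T) / (σ√T) = (ln(63.1/53.65) + (0.0441+0.3126²/2)·0.8456) / 0.287456 = (0.162239 + 0.078606) / 0.287456 = 0.837852
d₂ = d₁ − σ√T = 0.837852 − 0.287456 = 0.550396
e^{−rT} = e^{−0.0441·0.8456} = 0.963396
N(−d₁) = 0.201057,  N(−d₂) = 0.291024
Put price V = K·e^{−rT}·N(−d₂) − S·N(−d₁) = 15.041908 − 12.686684 = 2.355224
Δ = −N(−d₁) = -0.201057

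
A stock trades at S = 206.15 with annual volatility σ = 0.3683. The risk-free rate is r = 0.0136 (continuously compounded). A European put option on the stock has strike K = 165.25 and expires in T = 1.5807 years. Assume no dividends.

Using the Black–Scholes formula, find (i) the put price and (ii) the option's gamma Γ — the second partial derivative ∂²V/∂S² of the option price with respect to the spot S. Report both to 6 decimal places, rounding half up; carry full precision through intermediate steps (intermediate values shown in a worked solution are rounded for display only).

σ√T = 0.3683·√1.5807 = 0.463048
d₁ = (ln(S/K) + (r+σ²/2)T) / (σ√T) = (ln(206.15/165.25) + (0.0136+0.3683²/2)·1.5807) / 0.463048 = (0.221145 + 0.128704) / 0.463048 = 0.755534
d₂ = d₁ − σ√T = 0.755534 − 0.463048 = 0.292486
e^{−rT} = e^{−0.0136·1.5807} = 0.978732
N(−d₁) = 0.224964,  N(−d₂) = 0.384958
Put price V = K·e^{−rT}·N(−d₂) − S·N(−d₁) = 62.261283 − 46.376370 = 15.884912
φ(d₁) = (1/√(2π))·e^{−d₁²/2} = 0.299885
Γ = φ(d₁) / (S·σ·√T) = 0.003142

price = 15.884912
Γ = 0.003142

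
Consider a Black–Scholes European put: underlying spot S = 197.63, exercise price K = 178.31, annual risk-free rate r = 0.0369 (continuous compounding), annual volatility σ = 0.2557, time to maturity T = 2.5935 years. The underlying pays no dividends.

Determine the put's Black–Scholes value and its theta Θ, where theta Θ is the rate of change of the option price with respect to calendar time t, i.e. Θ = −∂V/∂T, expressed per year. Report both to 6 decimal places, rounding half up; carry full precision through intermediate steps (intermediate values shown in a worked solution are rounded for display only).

σ√T = 0.2557·√2.5935 = 0.411788
d₁ = (ln(S/K) + (r+σ²/2)T) / (σ√T) = (ln(197.63/178.31) + (0.0369+0.2557²/2)·2.5935) / 0.411788 = (0.102873 + 0.180485) / 0.411788 = 0.688116
d₂ = d₁ − σ√T = 0.688116 − 0.411788 = 0.276328
e^{−rT} = e^{−0.0369·2.5935} = 0.908736
N(−d₁) = 0.245690,  N(−d₂) = 0.391148
Put price V = K·e^{−rT}·N(−d₂) − S·N(−d₁) = 63.380413 − 48.555710 = 14.824703
φ(d₁) = (1/√(2π))·e^{−d₁²/2} = 0.314840
Θ = −S·φ(d₁)·σ/(2√T) + r·K·e^{−rT}·N(−d₂) = −4.939701 + 2.338737 = -2.600963

price = 14.824703
Θ = -2.600963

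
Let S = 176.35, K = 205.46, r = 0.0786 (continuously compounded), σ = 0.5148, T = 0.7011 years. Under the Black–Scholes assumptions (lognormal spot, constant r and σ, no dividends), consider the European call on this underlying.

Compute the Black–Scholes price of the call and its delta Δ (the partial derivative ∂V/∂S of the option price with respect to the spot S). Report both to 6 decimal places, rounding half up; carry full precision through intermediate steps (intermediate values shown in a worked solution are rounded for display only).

σ√T = 0.5148·√0.7011 = 0.431051
d₁ = (ln(S/K) + (r+σ²/2)T) / (σ√T) = (ln(176.35/205.46) + (0.0786+0.5148²/2)·0.7011) / 0.431051 = (-0.152781 + 0.148009) / 0.431051 = -0.011070
d₂ = d₁ − σ√T = -0.011070 − 0.431051 = -0.442121
e^{−rT} = e^{−0.0786·0.7011} = 0.946384
N(d₁) = 0.495584,  N(d₂) = 0.329201
Call price V = S·N(d₁) − K·e^{−rT}·N(d₂) = 87.396188 − 64.011164 = 23.385023
Δ = N(d₁) = 0.495584

price = 23.385023
Δ = 0.495584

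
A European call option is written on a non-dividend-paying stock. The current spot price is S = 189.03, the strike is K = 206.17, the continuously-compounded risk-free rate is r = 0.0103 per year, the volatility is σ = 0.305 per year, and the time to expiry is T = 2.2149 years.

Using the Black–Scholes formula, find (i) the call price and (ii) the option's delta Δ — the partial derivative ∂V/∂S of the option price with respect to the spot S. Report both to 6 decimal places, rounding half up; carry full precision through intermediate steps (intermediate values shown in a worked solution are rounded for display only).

σ√T = 0.305·√2.2149 = 0.453917
d₁ = (ln(S/K) + (r+σ²/2)T) / (σ√T) = (ln(189.03/206.17) + (0.0103+0.305²/2)·2.2149) / 0.453917 = (-0.086795 + 0.125834) / 0.453917 = 0.086004
d₂ = d₁ − σ√T = 0.086004 − 0.453917 = -0.367914
e^{−rT} = e^{−0.0103·2.2149} = 0.977445
N(d₁) = 0.534268,  N(d₂) = 0.356469
Call price V = S·N(d₁) − K·e^{−rT}·N(d₂) = 100.992744 − 71.835526 = 29.157218
Δ = N(d₁) = 0.534268

price = 29.157218
Δ = 0.534268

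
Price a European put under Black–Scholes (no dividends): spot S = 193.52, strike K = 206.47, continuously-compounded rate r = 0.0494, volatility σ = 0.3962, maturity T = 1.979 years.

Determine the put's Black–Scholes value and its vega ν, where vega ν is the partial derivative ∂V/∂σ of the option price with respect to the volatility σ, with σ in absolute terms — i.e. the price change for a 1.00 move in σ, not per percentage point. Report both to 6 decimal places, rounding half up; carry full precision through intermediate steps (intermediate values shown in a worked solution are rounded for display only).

σ√T = 0.3962·√1.979 = 0.557362
d₁ = (ln(S/K) + (r+σ²/2)T) / (σ√T) = (ln(193.52/206.47) + (0.0494+0.3962²/2)·1.979) / 0.557362 = (-0.064774 + 0.253089) / 0.557362 = 0.337868
d₂ = d₁ − σ√T = 0.337868 − 0.557362 = -0.219494
e^{−rT} = e^{−0.0494·1.979} = 0.906864
N(−d₁) = 0.367731,  N(−d₂) = 0.586868
Put price V = K·e^{−rT}·N(−d₂) − S·N(−d₁) = 109.885223 − 71.163398 = 38.721824
φ(d₁) = (1/√(2π))·e^{−d₁²/2} = 0.376809
ν = S·φ(d₁)·√T = 102.581840

price = 38.721824
ν = 102.581840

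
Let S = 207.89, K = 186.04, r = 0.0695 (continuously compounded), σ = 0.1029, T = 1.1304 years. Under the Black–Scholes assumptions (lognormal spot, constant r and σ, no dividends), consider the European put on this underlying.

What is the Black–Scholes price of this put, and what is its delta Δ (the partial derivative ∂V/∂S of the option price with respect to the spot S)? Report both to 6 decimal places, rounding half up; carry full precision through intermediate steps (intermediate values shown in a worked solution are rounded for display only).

price = 0.348429
Δ = -0.036902

σ√T = 0.1029·√1.1304 = 0.109404
d₁ = (ln(S/K) + (r+σ²/2)T) / (σ√T) = (ln(207.89/186.04) + (0.0695+0.1029²/2)·1.1304) / 0.109404 = (0.111047 + 0.084547) / 0.109404 = 1.787828
d₂ = d₁ − σ√T = 1.787828 − 0.109404 = 1.678425
e^{−rT} = e^{−0.0695·1.1304} = 0.924444
N(−d₁) = 0.036902,  N(−d₂) = 0.046632
Put price V = K·e^{−rT}·N(−d₂) − S·N(−d₁) = 8.019959 − 7.671530 = 0.348429
Δ = −N(−d₁) = -0.036902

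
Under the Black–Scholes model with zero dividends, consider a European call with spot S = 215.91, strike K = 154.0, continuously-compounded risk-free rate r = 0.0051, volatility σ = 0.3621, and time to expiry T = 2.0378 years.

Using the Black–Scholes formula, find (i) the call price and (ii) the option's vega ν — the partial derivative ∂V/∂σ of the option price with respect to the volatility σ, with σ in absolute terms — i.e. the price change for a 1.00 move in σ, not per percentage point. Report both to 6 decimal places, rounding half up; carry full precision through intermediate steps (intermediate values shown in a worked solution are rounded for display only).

price = 77.245330
ν = 79.621934

σ√T = 0.3621·√2.0378 = 0.516903
d₁ = (ln(S/K) + (r+σ²/2)T) / (σ√T) = (ln(215.91/154.0) + (0.0051+0.3621²/2)·2.0378) / 0.516903 = (0.337909 + 0.143987) / 0.516903 = 0.932276
d₂ = d₁ − σ√T = 0.932276 − 0.516903 = 0.415372
e^{−rT} = e^{−0.0051·2.0378} = 0.989661
N(d₁) = 0.824403,  N(d₂) = 0.661065
Call price V = S·N(d₁) − K·e^{−rT}·N(d₂) = 177.996840 − 100.751510 = 77.245330
φ(d₁) = (1/√(2π))·e^{−d₁²/2} = 0.258333
ν = S·φ(d₁)·√T = 79.621934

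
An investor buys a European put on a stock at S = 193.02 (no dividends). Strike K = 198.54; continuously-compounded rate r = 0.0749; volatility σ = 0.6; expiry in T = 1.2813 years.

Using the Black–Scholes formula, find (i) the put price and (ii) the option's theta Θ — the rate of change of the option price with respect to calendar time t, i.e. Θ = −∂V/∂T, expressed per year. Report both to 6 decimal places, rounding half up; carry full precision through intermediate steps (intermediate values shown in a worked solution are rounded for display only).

price = 43.542781
Θ = -10.495494

σ√T = 0.6·√1.2813 = 0.679167
d₁ = (ln(S/K) + (r+σ²/2)T) / (σ√T) = (ln(193.02/198.54) + (0.0749+0.6²/2)·1.2813) / 0.679167 = (-0.028197 + 0.326603) / 0.679167 = 0.439371
d₂ = d₁ − σ√T = 0.439371 − 0.679167 = -0.239796
e^{−rT} = e^{−0.0749·1.2813} = 0.908492
N(−d₁) = 0.330196,  N(−d₂) = 0.594756
Put price V = K·e^{−rT}·N(−d₂) − S·N(−d₁) = 107.277259 − 63.734478 = 43.542781
φ(d₁) = (1/√(2π))·e^{−d₁²/2} = 0.362235
Θ = −S·φ(d₁)·σ/(2√T) + r·K·e^{−rT}·N(−d₂) = −18.530560 + 8.035067 = -10.495494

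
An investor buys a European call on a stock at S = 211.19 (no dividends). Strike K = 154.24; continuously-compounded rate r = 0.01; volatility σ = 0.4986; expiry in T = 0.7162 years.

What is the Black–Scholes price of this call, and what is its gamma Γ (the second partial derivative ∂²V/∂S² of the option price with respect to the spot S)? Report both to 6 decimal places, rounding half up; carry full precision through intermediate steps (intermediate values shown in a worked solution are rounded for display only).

price = 67.679233
Γ = 0.002789

σ√T = 0.4986·√0.7162 = 0.421958
d₁ = (ln(S/K) + (r+σ²/2)T) / (σ√T) = (ln(211.19/154.24) + (0.01+0.4986²/2)·0.7162) / 0.421958 = (0.314248 + 0.096186) / 0.421958 = 0.972690
d₂ = d₁ − σ√T = 0.972690 − 0.421958 = 0.550732
e^{−rT} = e^{−0.01·0.7162} = 0.992864
N(d₁) = 0.834646,  N(d₂) = 0.709091
Call price V = S·N(d₁) − K·e^{−rT}·N(d₂) = 176.268979 − 108.589746 = 67.679233
φ(d₁) = (1/√(2π))·e^{−d₁²/2} = 0.248577
Γ = φ(d₁) / (S·σ·√T) = 0.002789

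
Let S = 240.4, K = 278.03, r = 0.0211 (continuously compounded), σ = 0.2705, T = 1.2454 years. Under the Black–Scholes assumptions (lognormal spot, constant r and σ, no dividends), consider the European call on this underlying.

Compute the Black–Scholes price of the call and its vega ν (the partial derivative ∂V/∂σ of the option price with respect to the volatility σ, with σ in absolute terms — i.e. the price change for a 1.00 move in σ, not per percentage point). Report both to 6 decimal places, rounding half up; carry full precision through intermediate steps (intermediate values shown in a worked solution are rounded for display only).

σ√T = 0.2705·√1.2454 = 0.301871
d₁ = (ln(S/K) + (r+σ²/2)T) / (σ√T) = (ln(240.4/278.03) + (0.0211+0.2705²/2)·1.2454) / 0.301871 = (-0.145425 + 0.071841) / 0.301871 = -0.243759
d₂ = d₁ − σ√T = -0.243759 − 0.301871 = -0.545630
e^{−rT} = e^{−0.0211·1.2454} = 0.974064
N(d₁) = 0.403709,  N(d₂) = 0.292660
Call price V = S·N(d₁) − K·e^{−rT}·N(d₂) = 97.051599 − 79.257958 = 17.793641
φ(d₁) = (1/√(2π))·e^{−d₁²/2} = 0.387264
ν = S·φ(d₁)·√T = 103.895426

price = 17.793641
ν = 103.895426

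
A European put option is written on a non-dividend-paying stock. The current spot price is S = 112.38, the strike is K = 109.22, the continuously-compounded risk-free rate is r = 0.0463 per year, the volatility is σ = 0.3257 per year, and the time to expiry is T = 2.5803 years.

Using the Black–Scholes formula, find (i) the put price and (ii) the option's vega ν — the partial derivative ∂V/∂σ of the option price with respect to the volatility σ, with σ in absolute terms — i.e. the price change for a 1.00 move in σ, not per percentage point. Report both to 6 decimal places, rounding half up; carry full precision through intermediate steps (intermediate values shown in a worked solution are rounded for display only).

σ√T = 0.3257·√2.5803 = 0.523182
d₁ = (ln(S/K) + (r+σ²/2)T) / (σ√T) = (ln(112.38/109.22) + (0.0463+0.3257²/2)·2.5803) / 0.523182 = (0.028522 + 0.256328) / 0.523182 = 0.544456
d₂ = d₁ − σ√T = 0.544456 − 0.523182 = 0.021274
e^{−rT} = e^{−0.0463·2.5803} = 0.887393
N(−d₁) = 0.293064,  N(−d₂) = 0.491514
Put price V = K·e^{−rT}·N(−d₂) − S·N(−d₁) = 47.638006 − 32.934531 = 14.703475
φ(d₁) = (1/√(2π))·e^{−d₁²/2} = 0.343986
ν = S·φ(d₁)·√T = 62.096171

price = 14.703475
ν = 62.096171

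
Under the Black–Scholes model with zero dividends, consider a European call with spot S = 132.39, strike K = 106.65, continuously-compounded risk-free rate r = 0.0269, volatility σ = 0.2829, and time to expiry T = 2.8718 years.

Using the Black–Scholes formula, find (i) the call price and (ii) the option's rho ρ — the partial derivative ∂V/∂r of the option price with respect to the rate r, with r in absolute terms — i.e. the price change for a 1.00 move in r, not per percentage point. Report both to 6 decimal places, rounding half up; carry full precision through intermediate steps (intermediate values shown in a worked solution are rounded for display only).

price = 42.592891
ρ = 182.919798

σ√T = 0.2829·√2.8718 = 0.479413
d₁ = (ln(S/K) + (r+σ²/2)T) / (σ√T) = (ln(132.39/106.65) + (0.0269+0.2829²/2)·2.8718) / 0.479413 = (0.216200 + 0.192170) / 0.479413 = 0.851811
d₂ = d₁ − σ√T = 0.851811 − 0.479413 = 0.372398
e^{−rT} = e^{−0.0269·2.8718} = 0.925657
N(d₁) = 0.802841,  N(d₂) = 0.645202
Call price V = S·N(d₁) − K·e^{−rT}·N(d₂) = 106.288064 − 63.695173 = 42.592891
ρ = K·T·e^{−rT}·N(d₂) = 182.919798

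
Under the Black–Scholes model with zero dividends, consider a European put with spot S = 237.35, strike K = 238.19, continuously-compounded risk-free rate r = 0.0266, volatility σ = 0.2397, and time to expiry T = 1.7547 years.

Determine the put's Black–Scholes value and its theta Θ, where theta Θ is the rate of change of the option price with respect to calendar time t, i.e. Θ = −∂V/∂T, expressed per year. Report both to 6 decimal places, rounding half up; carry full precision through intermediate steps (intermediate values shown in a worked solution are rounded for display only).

price = 24.564375
Θ = -5.124578

σ√T = 0.2397·√1.7547 = 0.317519
d₁ = (ln(S/K) + (r+σ²/2)T) / (σ√T) = (ln(237.35/238.19) + (0.0266+0.2397²/2)·1.7547) / 0.317519 = (-0.003533 + 0.097084) / 0.317519 = 0.294632
d₂ = d₁ − σ√T = 0.294632 − 0.317519 = -0.022887
e^{−rT} = e^{−0.0266·1.7547} = 0.954398
N(−d₁) = 0.384137,  N(−d₂) = 0.509130
Put price V = K·e^{−rT}·N(−d₂) − S·N(−d₁) = 115.739388 − 91.175013 = 24.564375
φ(d₁) = (1/√(2π))·e^{−d₁²/2} = 0.381997
Θ = −S·φ(d₁)·σ/(2√T) + r·K·e^{−rT}·N(−d₂) = −8.203246 + 3.078668 = -5.124578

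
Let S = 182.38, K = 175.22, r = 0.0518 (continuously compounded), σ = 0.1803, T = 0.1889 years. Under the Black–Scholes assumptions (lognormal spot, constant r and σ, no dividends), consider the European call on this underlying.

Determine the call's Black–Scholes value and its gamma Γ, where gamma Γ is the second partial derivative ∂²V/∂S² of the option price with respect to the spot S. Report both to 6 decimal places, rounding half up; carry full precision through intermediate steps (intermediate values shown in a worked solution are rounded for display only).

σ√T = 0.1803·√0.1889 = 0.078363
d₁ = (ln(S/K) + (r+σ²/2)T) / (σ√T) = (ln(182.38/175.22) + (0.0518+0.1803²/2)·0.1889) / 0.078363 = (0.040050 + 0.012855) / 0.078363 = 0.675133
d₂ = d₁ − σ√T = 0.675133 − 0.078363 = 0.596770
e^{−rT} = e^{−0.0518·0.1889} = 0.990263
N(d₁) = 0.750204,  N(d₂) = 0.724669
Call price V = S·N(d₁) − K·e^{−rT}·N(d₂) = 136.822256 − 125.740161 = 11.082094
φ(d₁) = (1/√(2π))·e^{−d₁²/2} = 0.317639
Γ = φ(d₁) / (S·σ·√T) = 0.022225

price = 11.082094
Γ = 0.022225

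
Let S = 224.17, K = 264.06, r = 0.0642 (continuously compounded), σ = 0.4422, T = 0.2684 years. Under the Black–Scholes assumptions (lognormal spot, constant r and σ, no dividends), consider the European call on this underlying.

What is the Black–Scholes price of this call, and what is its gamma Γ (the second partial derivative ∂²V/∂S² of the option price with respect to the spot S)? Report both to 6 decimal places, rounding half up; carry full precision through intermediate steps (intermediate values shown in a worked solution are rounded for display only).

σ√T = 0.4422·√0.2684 = 0.229092
d₁ = (ln(S/K) + (r+σ²/2)T) / (σ√T) = (ln(224.17/264.06) + (0.0642+0.4422²/2)·0.2684) / 0.229092 = (-0.163772 + 0.043473) / 0.229092 = -0.525111
d₂ = d₁ − σ√T = -0.525111 − 0.229092 = -0.754203
e^{−rT} = e^{−0.0642·0.2684} = 0.982916
N(d₁) = 0.299753,  N(d₂) = 0.225364
Call price V = S·N(d₁) − K·e^{−rT}·N(d₂) = 67.195617 − 58.492870 = 8.702747
φ(d₁) = (1/√(2π))·e^{−d₁²/2} = 0.347563
Γ = φ(d₁) / (S·σ·√T) = 0.006768

price = 8.702747
Γ = 0.006768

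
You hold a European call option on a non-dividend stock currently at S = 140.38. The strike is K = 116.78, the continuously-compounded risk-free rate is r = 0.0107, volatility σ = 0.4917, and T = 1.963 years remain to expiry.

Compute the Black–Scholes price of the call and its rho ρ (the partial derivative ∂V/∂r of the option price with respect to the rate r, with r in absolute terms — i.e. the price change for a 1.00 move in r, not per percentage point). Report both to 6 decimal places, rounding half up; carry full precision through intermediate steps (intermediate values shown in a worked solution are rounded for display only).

σ√T = 0.4917·√1.963 = 0.688907
d₁ = (ln(S/K) + (r+σ²/2)T) / (σ√T) = (ln(140.38/116.78) + (0.0107+0.4917²/2)·1.963) / 0.688907 = (0.184061 + 0.258300) / 0.688907 = 0.642121
d₂ = d₁ − σ√T = 0.642121 − 0.688907 = -0.046786
e^{−rT} = e^{−0.0107·1.963} = 0.979215
N(d₁) = 0.739603,  N(d₂) = 0.481342
Call price V = S·N(d₁) − K·e^{−rT}·N(d₂) = 103.825430 − 55.042777 = 48.782653
ρ = K·T·e^{−rT}·N(d₂) = 108.048972

price = 48.782653
ρ = 108.048972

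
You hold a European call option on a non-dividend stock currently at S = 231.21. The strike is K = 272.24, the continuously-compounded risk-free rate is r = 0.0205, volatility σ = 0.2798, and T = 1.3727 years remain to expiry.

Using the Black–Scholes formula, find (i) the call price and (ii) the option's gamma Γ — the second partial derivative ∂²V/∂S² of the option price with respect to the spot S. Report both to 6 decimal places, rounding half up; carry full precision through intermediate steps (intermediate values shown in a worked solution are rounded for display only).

price = 18.223039
Γ = 0.005103

σ√T = 0.2798·√1.3727 = 0.327820
d₁ = (ln(S/K) + (r+σ²/2)T) / (σ√T) = (ln(231.21/272.24) + (0.0205+0.2798²/2)·1.3727) / 0.327820 = (-0.163358 + 0.081873) / 0.327820 = -0.248564
d₂ = d₁ − σ√T = -0.248564 − 0.327820 = -0.576384
e^{−rT} = e^{−0.0205·1.3727} = 0.972252
N(d₁) = 0.401849,  N(d₂) = 0.282178
Call price V = S·N(d₁) − K·e^{−rT}·N(d₂) = 92.911506 − 74.688467 = 18.223039
φ(d₁) = (1/√(2π))·e^{−d₁²/2} = 0.386807
Γ = φ(d₁) / (S·σ·√T) = 0.005103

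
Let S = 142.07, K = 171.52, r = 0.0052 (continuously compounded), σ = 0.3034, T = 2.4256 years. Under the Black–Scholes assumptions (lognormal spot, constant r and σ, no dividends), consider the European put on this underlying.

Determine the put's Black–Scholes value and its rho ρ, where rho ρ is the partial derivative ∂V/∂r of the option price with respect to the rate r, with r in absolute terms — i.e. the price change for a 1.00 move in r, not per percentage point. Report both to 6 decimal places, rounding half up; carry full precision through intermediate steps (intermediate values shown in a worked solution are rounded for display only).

σ√T = 0.3034·√2.4256 = 0.472525
d₁ = (ln(S/K) + (r+σ²/2)T) / (σ√T) = (ln(142.07/171.52) + (0.0052+0.3034²/2)·2.4256) / 0.472525 = (-0.188380 + 0.124253) / 0.472525 = -0.135711
d₂ = d₁ − σ√T = -0.135711 − 0.472525 = -0.608236
e^{−rT} = e^{−0.0052·2.4256} = 0.987466
N(−d₁) = 0.553975,  N(−d₂) = 0.728485
Put price V = K·e^{−rT}·N(−d₂) − S·N(−d₁) = 123.383561 − 78.703226 = 44.680334
ρ = −K·T·e^{−rT}·N(−d₂) = -299.279165

price = 44.680334
ρ = -299.279165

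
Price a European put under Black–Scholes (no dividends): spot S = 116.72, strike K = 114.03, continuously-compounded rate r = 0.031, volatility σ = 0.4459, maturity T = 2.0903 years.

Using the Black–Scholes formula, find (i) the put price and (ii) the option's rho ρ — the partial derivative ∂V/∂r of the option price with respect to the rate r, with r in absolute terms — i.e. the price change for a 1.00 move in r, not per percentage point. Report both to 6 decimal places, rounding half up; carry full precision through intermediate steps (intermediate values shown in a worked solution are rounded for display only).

price = 23.594840
ρ = -128.152575

σ√T = 0.4459·√2.0903 = 0.644676
d₁ = (ln(S/K) + (r+σ²/2)T) / (σ√T) = (ln(116.72/114.03) + (0.031+0.4459²/2)·2.0903) / 0.644676 = (0.023316 + 0.272603) / 0.644676 = 0.459020
d₂ = d₁ − σ√T = 0.459020 − 0.644676 = -0.185656
e^{−rT} = e^{−0.031·2.0903} = 0.937256
N(−d₁) = 0.323110,  N(−d₂) = 0.573643
Put price V = K·e^{−rT}·N(−d₂) − S·N(−d₁) = 61.308221 − 37.713381 = 23.594840
ρ = −K·T·e^{−rT}·N(−d₂) = -128.152575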